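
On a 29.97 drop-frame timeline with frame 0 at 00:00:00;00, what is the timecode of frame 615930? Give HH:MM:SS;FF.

05:42:31;16

Each 10-minute DF block holds 10 × 60 × 30 − 9 × 2 = 17982 frames. 615930 ÷ 17982 → 34 full blocks, remainder 4542.
Within the partial block the first minute is 1800 frames and each further minute 1798, so 2 further minute boundaries passed. Total skipped labels = 18 × 34 + 2 × 2 = 616.
Non-drop label index = 615930 + 616 = 616546; at 30 labels/s that is 05:42:31:16, i.e. DF 05:42:31;16.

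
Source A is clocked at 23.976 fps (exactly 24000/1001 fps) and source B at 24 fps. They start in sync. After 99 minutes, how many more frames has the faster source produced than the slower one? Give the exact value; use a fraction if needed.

12960/91 frames

99 min = 5940 s.
A emits 24000/1001 × 5940 = 12960000/91 frames; B emits 24 × 5940 = 142560.
Difference = 12960/91 frames (≈ 142.4176); B is ahead of A.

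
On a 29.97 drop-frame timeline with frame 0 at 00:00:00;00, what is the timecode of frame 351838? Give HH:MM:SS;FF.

03:15:39;20

Each 10-minute DF block holds 10 × 60 × 30 − 9 × 2 = 17982 frames. 351838 ÷ 17982 → 19 full blocks, remainder 10180.
Within the partial block the first minute is 1800 frames and each further minute 1798, so 5 further minute boundaries passed. Total skipped labels = 18 × 19 + 2 × 5 = 352.
Non-drop label index = 351838 + 352 = 352190; at 30 labels/s that is 03:15:39:20, i.e. DF 03:15:39;20.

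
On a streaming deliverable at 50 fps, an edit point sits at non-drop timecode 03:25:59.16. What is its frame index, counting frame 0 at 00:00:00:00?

617966

Total seconds to the label: (3 × 3600 + 25 × 60 + 59) = 12359.
Frame index = 12359 × 50 + 16 = 617966.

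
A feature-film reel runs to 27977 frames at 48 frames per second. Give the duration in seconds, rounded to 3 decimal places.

Running time = 27977 × 1/48 = 27977/48 s ≈ 582.854 s.

582.854 seconds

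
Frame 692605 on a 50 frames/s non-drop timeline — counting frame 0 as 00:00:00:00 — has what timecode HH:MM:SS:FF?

03:50:52:05

692605 ÷ 50 = 13852 full seconds, remainder 5 frames.
13852 s = 3 h 50 min 52 s.
Timecode: 03:50:52:05.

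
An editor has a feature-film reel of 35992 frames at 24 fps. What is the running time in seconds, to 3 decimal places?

Running time = 35992 × 1/24 = 4499/3 s ≈ 1499.667 s.

1499.667 seconds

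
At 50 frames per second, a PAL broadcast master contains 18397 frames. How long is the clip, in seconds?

367.94 seconds

Running time = 18397 / (50) = 367.94 s.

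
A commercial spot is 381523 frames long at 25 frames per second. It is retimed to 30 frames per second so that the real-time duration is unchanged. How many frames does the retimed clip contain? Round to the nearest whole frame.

457828 frames

Frames at target rate = 381523 × (30) / (25) = 2289138/5 ≈ 457827.600.
Nearest whole frame: 457828.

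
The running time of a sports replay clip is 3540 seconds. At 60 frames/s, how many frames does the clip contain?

212400 frames

Frames = 3540 × 60 = 212400.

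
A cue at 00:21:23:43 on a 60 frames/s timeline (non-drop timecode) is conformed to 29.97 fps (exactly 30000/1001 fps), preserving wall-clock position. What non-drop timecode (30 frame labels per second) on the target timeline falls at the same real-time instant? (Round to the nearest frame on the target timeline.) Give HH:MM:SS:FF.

Source frame index: (0×3600 + 21×60 + 23) × 60 + 43 = 77023.
Real time: 77023 / (60) = 77023/60 s.
Target frame: (77023/60) × (30000/1001) = 38511500/1001 ≈ 38473.027 → 38473.
At 30 labels/s: frame 38473 → 00:21:22:13.

00:21:22:13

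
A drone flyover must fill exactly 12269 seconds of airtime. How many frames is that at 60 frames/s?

736140 frames

Frames = 12269 × 60 = 736140.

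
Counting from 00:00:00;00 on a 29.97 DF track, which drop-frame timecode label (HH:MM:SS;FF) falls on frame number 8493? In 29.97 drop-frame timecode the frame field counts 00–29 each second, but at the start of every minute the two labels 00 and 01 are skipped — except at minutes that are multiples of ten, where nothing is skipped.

Ten DF minutes hold 17982 frames, so frame 8493 lies in block 0 (frames 0–17981) with 8493 frames into that block.
The block's first minute is 1800 frames and the rest 1798 each; 8493 frames reaches minute 4, so 0 × 18 + 4 × 2 = 8 labels have been skipped so far.
Adding those back, label number 8493 + 8 = 8501 at 30 labels/s is 283 s + 11 f = 0 h 4 min 43 s frame 11, i.e. 00:04:43;11.

00:04:43;11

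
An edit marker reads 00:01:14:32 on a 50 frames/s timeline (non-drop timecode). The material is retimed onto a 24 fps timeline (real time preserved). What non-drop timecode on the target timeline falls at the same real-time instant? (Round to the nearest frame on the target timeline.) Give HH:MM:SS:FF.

00:01:14:15

Source frame index: (0×3600 + 1×60 + 14) × 50 + 32 = 3732.
Real time: 3732 / (50) = 1866/25 s.
Target frame: (1866/25) × (24) = 44784/25 ≈ 1791.360 → 1791.
At 24 labels/s: frame 1791 → 00:01:14:15.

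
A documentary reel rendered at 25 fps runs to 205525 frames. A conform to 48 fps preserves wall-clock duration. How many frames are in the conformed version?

Target frames = source frames × (target rate / source rate) = 205525 × (48)/(25) = 205525 × 48/25 = 394608.

394608 frames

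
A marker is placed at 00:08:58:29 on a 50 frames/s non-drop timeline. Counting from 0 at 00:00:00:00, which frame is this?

frame 26929

Total seconds to the label: (0 × 3600 + 8 × 60 + 58) = 538.
Frame index = 538 × 50 + 29 = 26929.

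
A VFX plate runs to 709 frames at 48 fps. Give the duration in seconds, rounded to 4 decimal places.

14.7708 seconds

Running time = 709 × 1/48 = 709/48 s ≈ 14.7708 s.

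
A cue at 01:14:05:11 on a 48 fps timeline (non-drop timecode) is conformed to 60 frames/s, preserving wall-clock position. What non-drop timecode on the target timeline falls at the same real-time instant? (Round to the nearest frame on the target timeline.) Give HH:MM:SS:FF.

Source frame index: (1×3600 + 14×60 + 5) × 48 + 11 = 213371.
Real time: 213371 / (48) = 213371/48 s.
Target frame: (213371/48) × (60) = 1066855/4 ≈ 266713.750 → 266714.
At 60 labels/s: frame 266714 → 01:14:05:14.

01:14:05:14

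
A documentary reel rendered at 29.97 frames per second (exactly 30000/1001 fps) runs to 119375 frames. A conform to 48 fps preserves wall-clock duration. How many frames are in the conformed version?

191191 frames

Target frames = source frames × (target rate / source rate) = 119375 × (48)/(30000/1001) = 119375 × 1001/625 = 191191.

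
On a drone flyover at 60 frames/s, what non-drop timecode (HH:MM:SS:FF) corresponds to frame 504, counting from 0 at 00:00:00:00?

504 ÷ 60 = 8 full seconds, remainder 24 frames.
8 s = 0 h 0 min 8 s.
Timecode: 00:00:08:24.

00:00:08:24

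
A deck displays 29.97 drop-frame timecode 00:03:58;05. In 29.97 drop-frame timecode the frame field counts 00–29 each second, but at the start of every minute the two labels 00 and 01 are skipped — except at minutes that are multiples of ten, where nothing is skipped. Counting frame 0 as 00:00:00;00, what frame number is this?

7139

Complete 10-minute blocks: 0, each 17982 frames → 0.
Remaining 3 whole minutes in the current block: 1800 + 2 × 1798 = 5396 frames.
Within the current minute: 58 × 30 + 5 − 2 = 1743 (labels ;00/;01 skipped at this minute). Total = 0 + 5396 + 1743 = 7139.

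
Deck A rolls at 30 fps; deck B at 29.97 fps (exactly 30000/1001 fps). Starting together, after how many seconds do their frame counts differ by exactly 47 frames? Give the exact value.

The gap grows by |30000/1001 − 30| = 30/1001 frames per second.
Time for a 47-frame gap: 47 ÷ (30/1001) = 47047/30 s.

47047/30 seconds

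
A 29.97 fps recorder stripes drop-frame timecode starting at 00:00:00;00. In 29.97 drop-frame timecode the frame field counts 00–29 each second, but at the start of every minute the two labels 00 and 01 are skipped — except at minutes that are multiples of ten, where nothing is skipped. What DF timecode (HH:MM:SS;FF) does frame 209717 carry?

01:56:37;17

Each 10-minute DF block holds 10 × 60 × 30 − 9 × 2 = 17982 frames. 209717 ÷ 17982 → 11 full blocks, remainder 11915.
Within the partial block the first minute is 1800 frames and each further minute 1798, so 6 further minute boundaries passed. Total skipped labels = 18 × 11 + 2 × 6 = 210.
Non-drop label index = 209717 + 210 = 209927; at 30 labels/s that is 01:56:37:17, i.e. DF 01:56:37;17.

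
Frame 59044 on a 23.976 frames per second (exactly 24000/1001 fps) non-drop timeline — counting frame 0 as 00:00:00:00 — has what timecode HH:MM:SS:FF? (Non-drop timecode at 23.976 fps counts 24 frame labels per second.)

59044 ÷ 24 = 2460 full seconds, remainder 4 frames.
2460 s = 0 h 41 min 0 s.
Timecode: 00:41:00:04.

00:41:00:04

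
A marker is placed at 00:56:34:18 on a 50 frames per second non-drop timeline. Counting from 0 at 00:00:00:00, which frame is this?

Total seconds to the label: (0 × 3600 + 56 × 60 + 34) = 3394.
Frame index = 3394 × 50 + 18 = 169718.

frame 169718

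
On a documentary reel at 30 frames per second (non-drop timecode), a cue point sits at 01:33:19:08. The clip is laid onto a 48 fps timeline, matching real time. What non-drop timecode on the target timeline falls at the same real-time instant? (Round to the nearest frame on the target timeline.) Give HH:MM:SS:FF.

01:33:19:13

Source frame index: (1×3600 + 33×60 + 19) × 30 + 8 = 167978.
Real time: 167978 / (30) = 83989/15 s.
Target frame: (83989/15) × (48) = 1343824/5 ≈ 268764.800 → 268765.
At 48 labels/s: frame 268765 → 01:33:19:13.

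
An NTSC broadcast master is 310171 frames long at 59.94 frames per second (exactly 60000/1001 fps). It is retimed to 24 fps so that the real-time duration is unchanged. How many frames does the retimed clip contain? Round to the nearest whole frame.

124192 frames

Frames at target rate = 310171 × (24) / (60000/1001) = 310481171/2500 ≈ 124192.468.
Nearest whole frame: 124192.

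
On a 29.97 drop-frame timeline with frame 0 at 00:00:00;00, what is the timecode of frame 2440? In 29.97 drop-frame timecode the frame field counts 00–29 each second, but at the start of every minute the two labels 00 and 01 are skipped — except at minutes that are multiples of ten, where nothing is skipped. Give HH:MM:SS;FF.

Ten DF minutes hold 17982 frames, so frame 2440 lies in block 0 (frames 0–17981) with 2440 frames into that block.
The block's first minute is 1800 frames and the rest 1798 each; 2440 frames reaches minute 1, so 0 × 18 + 1 × 2 = 2 labels have been skipped so far.
Adding those back, label number 2440 + 2 = 2442 at 30 labels/s is 81 s + 12 f = 0 h 1 min 21 s frame 12, i.e. 00:01:21;12.

00:01:21;12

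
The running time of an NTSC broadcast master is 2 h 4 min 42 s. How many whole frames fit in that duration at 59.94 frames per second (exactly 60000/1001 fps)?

2 h 4 min 42 s = 7482 s.
Frames = 7482 × 60000/1001 = 448920000/1001 ≈ 448471.5285.
Complete frames: 448471.

448471 frames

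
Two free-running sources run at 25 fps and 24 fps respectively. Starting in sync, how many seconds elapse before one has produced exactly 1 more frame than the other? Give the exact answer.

The gap grows by |24 − 25| = 1 frame per second.
Time for a 1-frame gap: 1 ÷ (1) = 1 s.

1 seconds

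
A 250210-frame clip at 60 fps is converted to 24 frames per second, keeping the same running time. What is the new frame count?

Target frames = source frames × (target rate / source rate) = 250210 × (24)/(60) = 250210 × 2/5 = 100084.

100084 frames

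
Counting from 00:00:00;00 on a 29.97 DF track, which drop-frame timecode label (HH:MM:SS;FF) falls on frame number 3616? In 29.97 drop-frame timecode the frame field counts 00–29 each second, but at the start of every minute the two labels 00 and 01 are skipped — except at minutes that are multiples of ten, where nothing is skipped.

00:02:00;20

Each 10-minute DF block holds 10 × 60 × 30 − 9 × 2 = 17982 frames. 3616 ÷ 17982 → 0 full blocks, remainder 3616.
Within the partial block the first minute is 1800 frames and each further minute 1798, so 2 further minute boundaries passed. Total skipped labels = 18 × 0 + 2 × 2 = 4.
Non-drop label index = 3616 + 4 = 3620; at 30 labels/s that is 00:02:00:20, i.e. DF 00:02:00;20.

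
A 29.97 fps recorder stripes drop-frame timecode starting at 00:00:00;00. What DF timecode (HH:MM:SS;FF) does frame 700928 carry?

Each 10-minute DF block holds 10 × 60 × 30 − 9 × 2 = 17982 frames. 700928 ÷ 17982 → 38 full blocks, remainder 17612.
Within the partial block the first minute is 1800 frames and each further minute 1798, so 9 further minute boundaries passed. Total skipped labels = 18 × 38 + 2 × 9 = 702.
Non-drop label index = 700928 + 702 = 701630; at 30 labels/s that is 06:29:47:20, i.e. DF 06:29:47;20.

06:29:47;20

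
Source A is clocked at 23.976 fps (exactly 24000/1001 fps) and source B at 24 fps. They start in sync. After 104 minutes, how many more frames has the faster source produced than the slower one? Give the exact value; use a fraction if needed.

11520/77 frames

104 min = 6240 s.
A emits 24000/1001 × 6240 = 11520000/77 frames; B emits 24 × 6240 = 149760.
Difference = 11520/77 frames (≈ 149.6104); B is ahead of A.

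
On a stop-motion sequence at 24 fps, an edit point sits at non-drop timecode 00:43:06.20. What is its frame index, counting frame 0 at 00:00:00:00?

frame 62084

Total seconds to the label: (0 × 3600 + 43 × 60 + 6) = 2586.
Frame index = 2586 × 24 + 20 = 62084.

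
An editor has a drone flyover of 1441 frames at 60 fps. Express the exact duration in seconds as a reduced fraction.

1441/60 seconds

Running time = 1441 ÷ (60) = 1441 × 1/60 = 1441/60 s.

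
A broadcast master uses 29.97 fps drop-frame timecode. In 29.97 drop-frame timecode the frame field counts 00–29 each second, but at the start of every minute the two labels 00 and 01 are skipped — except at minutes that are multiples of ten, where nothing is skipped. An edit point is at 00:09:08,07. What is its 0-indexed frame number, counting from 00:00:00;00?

16429

As if non-drop at 30 labels/s: (0 × 3600 + 9 × 60 + 8) × 30 + 7 = 16447.
Minute boundaries passed: 9; those not divisible by 10: 9 − 0 = 9; dropped labels = 2 × 9 = 18.
Actual frame index = 16447 − 18 = 16429.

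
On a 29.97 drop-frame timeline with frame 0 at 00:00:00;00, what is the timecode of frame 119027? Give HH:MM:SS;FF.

Ten DF minutes hold 17982 frames, so frame 119027 lies in block 6 (frames 107892–125873) with 11135 frames into that block.
The block's first minute is 1800 frames and the rest 1798 each; 11135 frames reaches minute 6, so 6 × 18 + 6 × 2 = 120 labels have been skipped so far.
Adding those back, label number 119027 + 120 = 119147 at 30 labels/s is 3971 s + 17 f = 1 h 6 min 11 s frame 17, i.e. 01:06:11;17.

01:06:11;17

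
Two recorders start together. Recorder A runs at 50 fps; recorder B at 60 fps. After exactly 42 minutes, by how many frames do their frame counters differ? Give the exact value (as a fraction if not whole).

25200 frames

42 min = 2520 s.
A emits 50 × 2520 = 126000 frames; B emits 60 × 2520 = 151200.
Difference = 25200 frames; B is ahead of A.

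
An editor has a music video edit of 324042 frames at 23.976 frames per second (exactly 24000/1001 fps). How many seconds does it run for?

Running time = 324042 / (24000/1001) = 13515.25175 s.

13515.25175 seconds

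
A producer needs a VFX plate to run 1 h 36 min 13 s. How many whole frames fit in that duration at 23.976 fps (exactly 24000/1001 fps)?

1 h 36 min 13 s = 5773 s.
Frames = 5773 × 24000/1001 = 138552000/1001 ≈ 138413.5864.
Complete frames: 138413.

138413 frames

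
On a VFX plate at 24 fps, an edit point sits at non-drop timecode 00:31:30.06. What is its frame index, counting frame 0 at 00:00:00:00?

Total seconds to the label: (0 × 3600 + 31 × 60 + 30) = 1890.
Frame index = 1890 × 24 + 6 = 45366.

frame 45366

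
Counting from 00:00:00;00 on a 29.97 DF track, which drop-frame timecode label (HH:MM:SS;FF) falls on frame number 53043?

Each 10-minute DF block holds 10 × 60 × 30 − 9 × 2 = 17982 frames. 53043 ÷ 17982 → 2 full blocks, remainder 17079.
Within the partial block the first minute is 1800 frames and each further minute 1798, so 9 further minute boundaries passed. Total skipped labels = 18 × 2 + 2 × 9 = 54.
Non-drop label index = 53043 + 54 = 53097; at 30 labels/s that is 00:29:29:27, i.e. DF 00:29:29;27.

00:29:29;27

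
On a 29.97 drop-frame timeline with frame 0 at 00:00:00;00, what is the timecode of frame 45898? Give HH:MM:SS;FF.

00:25:31;14

Ten DF minutes hold 17982 frames, so frame 45898 lies in block 2 (frames 35964–53945) with 9934 frames into that block.
The block's first minute is 1800 frames and the rest 1798 each; 9934 frames reaches minute 5, so 2 × 18 + 5 × 2 = 46 labels have been skipped so far.
Adding those back, label number 45898 + 46 = 45944 at 30 labels/s is 1531 s + 14 f = 0 h 25 min 31 s frame 14, i.e. 00:25:31;14.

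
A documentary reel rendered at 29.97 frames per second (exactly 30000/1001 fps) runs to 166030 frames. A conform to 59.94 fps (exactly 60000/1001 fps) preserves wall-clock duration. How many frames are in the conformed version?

332060 frames

Frames at target rate = 166030 × (60000/1001) / (30000/1001) = 332060.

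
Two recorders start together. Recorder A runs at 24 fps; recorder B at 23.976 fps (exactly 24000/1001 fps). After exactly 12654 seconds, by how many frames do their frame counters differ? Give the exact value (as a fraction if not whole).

A emits 24 × 12654 = 303696 frames; B emits 24000/1001 × 12654 = 303696000/1001.
Difference = 303696/1001 frames (≈ 303.3926); B is behind A.

303696/1001 frames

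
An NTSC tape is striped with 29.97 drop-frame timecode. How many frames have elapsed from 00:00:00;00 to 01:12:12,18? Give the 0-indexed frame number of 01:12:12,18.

129848

Complete 10-minute blocks: 7, each 17982 frames → 125874.
Remaining 2 whole minutes in the current block: 1800 + 1 × 1798 = 3598 frames.
Within the current minute: 12 × 30 + 18 − 2 = 376 (labels ;00/;01 skipped at this minute). Total = 125874 + 3598 + 376 = 129848.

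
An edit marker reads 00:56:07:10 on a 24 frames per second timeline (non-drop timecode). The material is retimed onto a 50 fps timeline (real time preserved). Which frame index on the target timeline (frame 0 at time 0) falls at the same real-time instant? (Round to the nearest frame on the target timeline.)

frame 168371

Source frame index: (0×3600 + 56×60 + 7) × 24 + 10 = 80818.
Real time: 80818 / (24) = 40409/12 s.
Target frame: (40409/12) × (50) = 1010225/6 ≈ 168370.833 → 168371.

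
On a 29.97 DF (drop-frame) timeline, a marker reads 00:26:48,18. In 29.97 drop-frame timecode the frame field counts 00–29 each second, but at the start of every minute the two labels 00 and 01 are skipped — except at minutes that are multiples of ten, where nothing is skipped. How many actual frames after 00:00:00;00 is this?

48210

As if non-drop at 30 labels/s: (0 × 3600 + 26 × 60 + 48) × 30 + 18 = 48258.
Minute boundaries passed: 26; those not divisible by 10: 26 − 2 = 24; dropped labels = 2 × 24 = 48.
Actual frame index = 48258 − 48 = 48210.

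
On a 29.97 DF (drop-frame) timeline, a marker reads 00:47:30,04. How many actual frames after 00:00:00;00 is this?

Complete 10-minute blocks: 4, each 17982 frames → 71928.
Remaining 7 whole minutes in the current block: 1800 + 6 × 1798 = 12588 frames.
Within the current minute: 30 × 30 + 4 − 2 = 902 (labels ;00/;01 skipped at this minute). Total = 71928 + 12588 + 902 = 85418.

85418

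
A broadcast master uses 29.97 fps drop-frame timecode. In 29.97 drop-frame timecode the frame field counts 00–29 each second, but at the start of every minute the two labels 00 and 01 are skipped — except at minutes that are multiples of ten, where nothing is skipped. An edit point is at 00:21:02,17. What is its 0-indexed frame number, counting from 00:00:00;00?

Complete 10-minute blocks: 2, each 17982 frames → 35964.
Remaining 1 whole minute in the current block: 1800 + 0 × 1798 = 1800 frames.
Within the current minute: 2 × 30 + 17 − 2 = 75 (labels ;00/;01 skipped at this minute). Total = 35964 + 1800 + 75 = 37839.

37839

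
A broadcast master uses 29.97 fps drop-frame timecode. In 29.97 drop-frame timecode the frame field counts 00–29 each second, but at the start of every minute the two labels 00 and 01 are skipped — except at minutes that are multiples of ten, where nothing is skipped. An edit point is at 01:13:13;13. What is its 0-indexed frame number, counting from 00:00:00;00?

131671

Complete 10-minute blocks: 7, each 17982 frames → 125874.
Remaining 3 whole minutes in the current block: 1800 + 2 × 1798 = 5396 frames.
Within the current minute: 13 × 30 + 13 − 2 = 401 (labels ;00/;01 skipped at this minute). Total = 125874 + 5396 + 401 = 131671.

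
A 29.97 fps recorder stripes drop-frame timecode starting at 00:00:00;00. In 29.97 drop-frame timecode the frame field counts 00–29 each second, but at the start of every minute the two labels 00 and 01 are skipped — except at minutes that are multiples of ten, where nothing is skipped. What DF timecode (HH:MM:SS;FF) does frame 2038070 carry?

Ten DF minutes hold 17982 frames, so frame 2038070 lies in block 113 (frames 2031966–2049947) with 6104 frames into that block.
The block's first minute is 1800 frames and the rest 1798 each; 6104 frames reaches minute 3, so 113 × 18 + 3 × 2 = 2040 labels have been skipped so far.
Adding those back, label number 2038070 + 2040 = 2040110 at 30 labels/s is 68003 s + 20 f = 18 h 53 min 23 s frame 20, i.e. 18:53:23;20.

18:53:23;20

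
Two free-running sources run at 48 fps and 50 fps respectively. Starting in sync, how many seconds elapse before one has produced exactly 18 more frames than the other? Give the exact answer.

The gap grows by |50 − 48| = 2 frames per second.
Time for a 18-frame gap: 18 ÷ (2) = 9 s.

9 seconds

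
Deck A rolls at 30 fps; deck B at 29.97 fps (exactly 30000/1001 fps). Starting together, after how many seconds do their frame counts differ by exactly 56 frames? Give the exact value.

The gap grows by |30000/1001 − 30| = 30/1001 frames per second.
Time for a 56-frame gap: 56 ÷ (30/1001) = 28028/15 s.

28028/15 seconds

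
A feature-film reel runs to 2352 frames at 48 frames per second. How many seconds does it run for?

49 seconds

Running time = 2352 / (48) = 49 s.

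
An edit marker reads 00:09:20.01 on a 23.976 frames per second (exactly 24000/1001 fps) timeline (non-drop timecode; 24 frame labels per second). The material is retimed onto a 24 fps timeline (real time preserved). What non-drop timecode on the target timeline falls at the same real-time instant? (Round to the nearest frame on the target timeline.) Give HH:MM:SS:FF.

Source frame index: (0×3600 + 9×60 + 20) × 24 + 1 = 13441.
Real time: 13441 / (24000/1001) = 13454441/24000 s.
Target frame: (13454441/24000) × (24) = 13454441/1000 ≈ 13454.441 → 13454.
At 24 labels/s: frame 13454 → 00:09:20:14.

00:09:20:14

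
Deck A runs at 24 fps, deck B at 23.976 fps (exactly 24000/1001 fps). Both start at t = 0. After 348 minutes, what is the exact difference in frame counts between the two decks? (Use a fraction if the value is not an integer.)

501120/1001 frames

348 min = 20880 s.
A emits 24 × 20880 = 501120 frames; B emits 24000/1001 × 20880 = 501120000/1001.
Difference = 501120/1001 frames (≈ 500.6194); B is behind A.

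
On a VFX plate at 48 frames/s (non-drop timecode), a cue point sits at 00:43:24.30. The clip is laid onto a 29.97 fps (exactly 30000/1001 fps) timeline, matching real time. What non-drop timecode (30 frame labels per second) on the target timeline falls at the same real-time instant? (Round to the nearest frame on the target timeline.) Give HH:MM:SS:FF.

00:43:22:01

Source frame index: (0×3600 + 43×60 + 24) × 48 + 30 = 125022.
Real time: 125022 / (48) = 20837/8 s.
Target frame: (20837/8) × (30000/1001) = 78138750/1001 ≈ 78060.689 → 78061.
At 30 labels/s: frame 78061 → 00:43:22:01.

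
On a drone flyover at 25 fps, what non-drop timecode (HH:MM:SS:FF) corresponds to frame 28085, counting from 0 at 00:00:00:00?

28085 ÷ 25 = 1123 full seconds, remainder 10 frames.
1123 s = 0 h 18 min 43 s.
Timecode: 00:18:43:10.

00:18:43:10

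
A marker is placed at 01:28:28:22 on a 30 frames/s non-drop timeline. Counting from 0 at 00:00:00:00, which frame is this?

159262

Total seconds to the label: (1 × 3600 + 28 × 60 + 28) = 5308.
Frame index = 5308 × 30 + 22 = 159262.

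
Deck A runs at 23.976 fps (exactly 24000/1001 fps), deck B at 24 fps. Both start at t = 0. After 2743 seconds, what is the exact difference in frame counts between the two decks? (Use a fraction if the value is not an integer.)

A emits 24000/1001 × 2743 = 5064000/77 frames; B emits 24 × 2743 = 65832.
Difference = 5064/77 frames (≈ 65.7662); B is ahead of A.

5064/77 frames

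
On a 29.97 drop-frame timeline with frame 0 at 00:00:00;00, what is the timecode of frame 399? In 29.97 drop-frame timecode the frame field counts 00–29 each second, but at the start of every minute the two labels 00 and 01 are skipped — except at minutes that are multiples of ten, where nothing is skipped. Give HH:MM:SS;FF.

00:00:13;09

Each 10-minute DF block holds 10 × 60 × 30 − 9 × 2 = 17982 frames. 399 ÷ 17982 → 0 full blocks, remainder 399.
Within the partial block the first minute is 1800 frames and each further minute 1798, so 0 further minute boundaries passed. Total skipped labels = 18 × 0 + 2 × 0 = 0.
Non-drop label index = 399 + 0 = 399; at 30 labels/s that is 00:00:13:09, i.e. DF 00:00:13;09.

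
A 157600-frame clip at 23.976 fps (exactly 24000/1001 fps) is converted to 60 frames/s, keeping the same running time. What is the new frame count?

Target frames = source frames × (target rate / source rate) = 157600 × (60)/(24000/1001) = 157600 × 1001/400 = 394394.

394394 frames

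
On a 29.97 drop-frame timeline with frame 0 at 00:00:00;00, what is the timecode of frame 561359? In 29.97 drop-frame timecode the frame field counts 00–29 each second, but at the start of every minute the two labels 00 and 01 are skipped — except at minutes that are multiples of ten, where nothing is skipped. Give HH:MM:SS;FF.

05:12:10;21

Each 10-minute DF block holds 10 × 60 × 30 − 9 × 2 = 17982 frames. 561359 ÷ 17982 → 31 full blocks, remainder 3917.
Within the partial block the first minute is 1800 frames and each further minute 1798, so 2 further minute boundaries passed. Total skipped labels = 18 × 31 + 2 × 2 = 562.
Non-drop label index = 561359 + 562 = 561921; at 30 labels/s that is 05:12:10:21, i.e. DF 05:12:10;21.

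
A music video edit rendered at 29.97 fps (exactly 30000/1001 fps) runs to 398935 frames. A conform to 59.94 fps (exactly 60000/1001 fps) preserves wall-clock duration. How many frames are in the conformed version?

797870 frames

Target frames = source frames × (target rate / source rate) = 398935 × (60000/1001)/(30000/1001) = 398935 × 2 = 797870.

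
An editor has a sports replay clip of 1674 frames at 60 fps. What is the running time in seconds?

27.9 seconds

Running time = 1674 / (60) = 27.9 s.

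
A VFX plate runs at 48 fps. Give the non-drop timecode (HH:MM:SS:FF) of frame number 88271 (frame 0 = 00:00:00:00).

00:30:38:47

88271 ÷ 48 = 1838 full seconds, remainder 47 frames.
1838 s = 0 h 30 min 38 s.
Timecode: 00:30:38:47.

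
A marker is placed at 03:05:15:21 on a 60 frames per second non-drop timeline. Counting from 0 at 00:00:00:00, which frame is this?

Total seconds to the label: (3 × 3600 + 5 × 60 + 15) = 11115.
Frame index = 11115 × 60 + 21 = 666921.

666921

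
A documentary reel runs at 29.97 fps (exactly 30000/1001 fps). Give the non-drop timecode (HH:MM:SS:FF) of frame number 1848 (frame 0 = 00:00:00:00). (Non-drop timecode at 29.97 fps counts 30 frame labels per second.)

1848 ÷ 30 = 61 full seconds, remainder 18 frames.
61 s = 0 h 1 min 1 s.
Timecode: 00:01:01:18.

00:01:01:18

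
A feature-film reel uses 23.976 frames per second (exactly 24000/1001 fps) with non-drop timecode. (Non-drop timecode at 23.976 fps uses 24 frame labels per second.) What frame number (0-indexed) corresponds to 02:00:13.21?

Total seconds to the label: (2 × 3600 + 0 × 60 + 13) = 7213.
Frame index = 7213 × 24 + 21 = 173133.

173133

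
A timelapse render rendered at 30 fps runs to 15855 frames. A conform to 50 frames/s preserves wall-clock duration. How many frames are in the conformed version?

Target frames = source frames × (target rate / source rate) = 15855 × (50)/(30) = 15855 × 5/3 = 26425.

26425 frames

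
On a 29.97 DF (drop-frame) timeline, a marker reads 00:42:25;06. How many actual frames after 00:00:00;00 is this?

Complete 10-minute blocks: 4, each 17982 frames → 71928.
Remaining 2 whole minutes in the current block: 1800 + 1 × 1798 = 3598 frames.
Within the current minute: 25 × 30 + 6 − 2 = 754 (labels ;00/;01 skipped at this minute). Total = 71928 + 3598 + 754 = 76280.

76280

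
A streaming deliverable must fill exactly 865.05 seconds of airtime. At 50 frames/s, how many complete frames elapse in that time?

43252 frames

Frames = 865.05 × 50 = 86505/2 ≈ 43252.5000.
Complete frames: 43252.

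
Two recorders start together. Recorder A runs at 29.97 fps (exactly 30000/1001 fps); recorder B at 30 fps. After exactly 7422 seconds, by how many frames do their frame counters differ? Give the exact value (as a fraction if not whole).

222660/1001 frames

A emits 30000/1001 × 7422 = 222660000/1001 frames; B emits 30 × 7422 = 222660.
Difference = 222660/1001 frames (≈ 222.4376); B is ahead of A.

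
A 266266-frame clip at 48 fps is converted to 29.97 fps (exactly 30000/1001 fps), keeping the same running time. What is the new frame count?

166250 frames

Target frames = source frames × (target rate / source rate) = 266266 × (30000/1001)/(48) = 266266 × 625/1001 = 166250.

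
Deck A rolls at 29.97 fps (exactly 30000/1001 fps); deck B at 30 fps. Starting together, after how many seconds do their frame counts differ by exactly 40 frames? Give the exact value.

The gap grows by |30 − 30000/1001| = 30/1001 frames per second.
Time for a 40-frame gap: 40 ÷ (30/1001) = 4004/3 s.

4004/3 seconds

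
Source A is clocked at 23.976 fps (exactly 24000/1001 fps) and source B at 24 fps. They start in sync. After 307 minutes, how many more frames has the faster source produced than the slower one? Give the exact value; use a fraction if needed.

307 min = 18420 s.
A emits 24000/1001 × 18420 = 442080000/1001 frames; B emits 24 × 18420 = 442080.
Difference = 442080/1001 frames (≈ 441.6384); B is ahead of A.

442080/1001 frames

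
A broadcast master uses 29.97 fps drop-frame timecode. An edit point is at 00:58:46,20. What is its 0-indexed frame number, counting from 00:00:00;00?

105694

As if non-drop at 30 labels/s: (0 × 3600 + 58 × 60 + 46) × 30 + 20 = 105800.
Minute boundaries passed: 58; those not divisible by 10: 58 − 5 = 53; dropped labels = 2 × 53 = 106.
Actual frame index = 105800 − 106 = 105694.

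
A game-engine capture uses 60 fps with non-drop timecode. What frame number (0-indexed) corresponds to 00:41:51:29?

150689

Total seconds to the label: (0 × 3600 + 41 × 60 + 51) = 2511.
Frame index = 2511 × 60 + 29 = 150689.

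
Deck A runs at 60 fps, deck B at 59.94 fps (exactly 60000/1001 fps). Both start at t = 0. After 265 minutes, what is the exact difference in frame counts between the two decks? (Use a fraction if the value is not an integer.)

954000/1001 frames

265 min = 15900 s.
A emits 60 × 15900 = 954000 frames; B emits 60000/1001 × 15900 = 954000000/1001.
Difference = 954000/1001 frames (≈ 953.0470); B is behind A.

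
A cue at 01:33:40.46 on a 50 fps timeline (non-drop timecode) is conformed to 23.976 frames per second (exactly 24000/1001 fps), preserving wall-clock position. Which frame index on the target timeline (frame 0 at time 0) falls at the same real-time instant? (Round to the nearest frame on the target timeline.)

frame 134767

Source frame index: (1×3600 + 33×60 + 40) × 50 + 46 = 281046.
Real time: 281046 / (50) = 140523/25 s.
Target frame: (140523/25) × (24000/1001) = 134902080/1001 ≈ 134767.313 → 134767.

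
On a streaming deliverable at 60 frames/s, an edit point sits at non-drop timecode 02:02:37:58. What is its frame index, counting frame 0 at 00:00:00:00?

Total seconds to the label: (2 × 3600 + 2 × 60 + 37) = 7357.
Frame index = 7357 × 60 + 58 = 441478.

frame 441478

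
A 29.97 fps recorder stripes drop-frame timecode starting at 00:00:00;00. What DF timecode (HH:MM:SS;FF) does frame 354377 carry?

03:17:04;13

Each 10-minute DF block holds 10 × 60 × 30 − 9 × 2 = 17982 frames. 354377 ÷ 17982 → 19 full blocks, remainder 12719.
Within the partial block the first minute is 1800 frames and each further minute 1798, so 7 further minute boundaries passed. Total skipped labels = 18 × 19 + 2 × 7 = 356.
Non-drop label index = 354377 + 356 = 354733; at 30 labels/s that is 03:17:04:13, i.e. DF 03:17:04;13.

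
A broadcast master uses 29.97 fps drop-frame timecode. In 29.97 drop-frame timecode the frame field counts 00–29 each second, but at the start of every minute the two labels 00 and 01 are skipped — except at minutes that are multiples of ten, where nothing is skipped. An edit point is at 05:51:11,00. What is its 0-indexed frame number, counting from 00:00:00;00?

Complete 10-minute blocks: 35, each 17982 frames → 629370.
Remaining 1 whole minute in the current block: 1800 + 0 × 1798 = 1800 frames.
Within the current minute: 11 × 30 + 0 − 2 = 328 (labels ;00/;01 skipped at this minute). Total = 629370 + 1800 + 328 = 631498.

631498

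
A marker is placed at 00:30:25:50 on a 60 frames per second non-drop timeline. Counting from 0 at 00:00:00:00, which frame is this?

frame 109550

Total seconds to the label: (0 × 3600 + 30 × 60 + 25) = 1825.
Frame index = 1825 × 60 + 50 = 109550.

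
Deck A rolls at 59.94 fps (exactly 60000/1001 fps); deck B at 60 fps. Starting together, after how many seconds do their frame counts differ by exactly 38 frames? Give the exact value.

The gap grows by |60 − 60000/1001| = 60/1001 frames per second.
Time for a 38-frame gap: 38 ÷ (60/1001) = 19019/30 s.

19019/30 seconds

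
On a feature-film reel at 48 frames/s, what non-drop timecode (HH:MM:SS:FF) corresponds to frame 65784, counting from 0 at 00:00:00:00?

65784 ÷ 48 = 1370 full seconds, remainder 24 frames.
1370 s = 0 h 22 min 50 s.
Timecode: 00:22:50:24.

00:22:50:24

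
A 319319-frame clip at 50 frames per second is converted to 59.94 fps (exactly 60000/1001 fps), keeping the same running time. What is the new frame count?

382800 frames

Target frames = source frames × (target rate / source rate) = 319319 × (60000/1001)/(50) = 319319 × 1200/1001 = 382800.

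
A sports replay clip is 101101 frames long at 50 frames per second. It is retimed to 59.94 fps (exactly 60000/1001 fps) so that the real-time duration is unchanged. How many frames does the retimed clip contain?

Target frames = source frames × (target rate / source rate) = 101101 × (60000/1001)/(50) = 101101 × 1200/1001 = 121200.

121200 frames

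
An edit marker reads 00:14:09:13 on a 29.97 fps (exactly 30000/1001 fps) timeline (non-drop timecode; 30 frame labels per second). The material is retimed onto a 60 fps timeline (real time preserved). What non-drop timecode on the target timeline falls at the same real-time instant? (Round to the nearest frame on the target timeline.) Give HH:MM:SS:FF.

Source frame index: (0×3600 + 14×60 + 9) × 30 + 13 = 25483.
Real time: 25483 / (30000/1001) = 25508483/30000 s.
Target frame: (25508483/30000) × (60) = 25508483/500 ≈ 51016.966 → 51017.
At 60 labels/s: frame 51017 → 00:14:10:17.

00:14:10:17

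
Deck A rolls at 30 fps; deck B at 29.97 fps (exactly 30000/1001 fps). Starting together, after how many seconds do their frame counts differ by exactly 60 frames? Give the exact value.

2002 seconds

The gap grows by |30000/1001 − 30| = 30/1001 frames per second.
Time for a 60-frame gap: 60 ÷ (30/1001) = 2002 s.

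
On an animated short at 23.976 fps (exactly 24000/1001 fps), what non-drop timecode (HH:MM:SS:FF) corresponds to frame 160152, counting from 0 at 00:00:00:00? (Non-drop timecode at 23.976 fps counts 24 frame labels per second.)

160152 ÷ 24 = 6673 full seconds, remainder 0 frames.
6673 s = 1 h 51 min 13 s.
Timecode: 01:51:13:00.

01:51:13:00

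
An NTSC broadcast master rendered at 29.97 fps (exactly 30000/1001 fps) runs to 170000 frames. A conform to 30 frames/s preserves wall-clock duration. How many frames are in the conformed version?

170170 frames

Target frames = source frames × (target rate / source rate) = 170000 × (30)/(30000/1001) = 170000 × 1001/1000 = 170170.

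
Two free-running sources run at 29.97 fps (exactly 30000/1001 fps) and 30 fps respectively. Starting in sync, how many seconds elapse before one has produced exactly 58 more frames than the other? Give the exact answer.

29029/15 seconds

The gap grows by |30 − 30000/1001| = 30/1001 frames per second.
Time for a 58-frame gap: 58 ÷ (30/1001) = 29029/15 s.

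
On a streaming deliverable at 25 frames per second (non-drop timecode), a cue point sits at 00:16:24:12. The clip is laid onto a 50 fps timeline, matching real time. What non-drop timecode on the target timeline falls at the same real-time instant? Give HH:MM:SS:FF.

00:16:24:24

Source frame index: (0×3600 + 16×60 + 24) × 25 + 12 = 24612.
Real time: 24612 / (25) = 24612/25 s.
Target frame: (24612/25) × (50) = 49224.
At 50 labels/s: frame 49224 → 00:16:24:24.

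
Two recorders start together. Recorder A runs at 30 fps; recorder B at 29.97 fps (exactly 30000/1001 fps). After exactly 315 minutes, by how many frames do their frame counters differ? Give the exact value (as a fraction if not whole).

81000/143 frames

315 min = 18900 s.
A emits 30 × 18900 = 567000 frames; B emits 30000/1001 × 18900 = 81000000/143.
Difference = 81000/143 frames (≈ 566.4336); B is behind A.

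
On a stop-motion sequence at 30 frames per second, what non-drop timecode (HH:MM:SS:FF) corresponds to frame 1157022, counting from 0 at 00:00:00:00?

1157022 ÷ 30 = 38567 full seconds, remainder 12 frames.
38567 s = 10 h 42 min 47 s.
Timecode: 10:42:47:12.

10:42:47:12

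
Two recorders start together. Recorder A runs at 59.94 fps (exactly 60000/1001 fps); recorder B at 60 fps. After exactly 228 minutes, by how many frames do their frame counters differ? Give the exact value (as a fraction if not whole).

228 min = 13680 s.
A emits 60000/1001 × 13680 = 820800000/1001 frames; B emits 60 × 13680 = 820800.
Difference = 820800/1001 frames (≈ 819.9800); B is ahead of A.

820800/1001 frames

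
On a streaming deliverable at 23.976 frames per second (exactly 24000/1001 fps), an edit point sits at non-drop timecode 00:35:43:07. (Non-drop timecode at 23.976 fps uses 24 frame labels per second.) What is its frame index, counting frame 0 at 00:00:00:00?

Total seconds to the label: (0 × 3600 + 35 × 60 + 43) = 2143.
Frame index = 2143 × 24 + 7 = 51439.

frame 51439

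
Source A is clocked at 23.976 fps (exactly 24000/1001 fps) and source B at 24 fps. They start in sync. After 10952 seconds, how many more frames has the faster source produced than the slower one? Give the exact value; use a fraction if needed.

262848/1001 frames

A emits 24000/1001 × 10952 = 262848000/1001 frames; B emits 24 × 10952 = 262848.
Difference = 262848/1001 frames (≈ 262.5854); B is ahead of A.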